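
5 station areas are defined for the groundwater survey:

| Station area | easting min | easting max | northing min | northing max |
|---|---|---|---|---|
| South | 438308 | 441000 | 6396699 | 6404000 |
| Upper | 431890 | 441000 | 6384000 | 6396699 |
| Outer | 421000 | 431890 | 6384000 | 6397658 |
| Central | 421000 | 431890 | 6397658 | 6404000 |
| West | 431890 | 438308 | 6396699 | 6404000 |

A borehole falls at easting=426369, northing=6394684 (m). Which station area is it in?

Outer

The point has easting = 426369 and northing = 6394684.
Only Outer satisfies 421000 ≤ easting ≤ 431890 and 6384000 ≤ northing ≤ 6397658.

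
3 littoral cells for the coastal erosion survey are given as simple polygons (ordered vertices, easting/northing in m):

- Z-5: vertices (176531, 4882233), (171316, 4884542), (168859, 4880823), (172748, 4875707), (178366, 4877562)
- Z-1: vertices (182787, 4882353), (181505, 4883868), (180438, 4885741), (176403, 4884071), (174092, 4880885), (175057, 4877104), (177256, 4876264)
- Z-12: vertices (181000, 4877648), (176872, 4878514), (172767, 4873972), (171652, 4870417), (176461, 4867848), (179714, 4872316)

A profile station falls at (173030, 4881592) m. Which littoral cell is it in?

Cast a ray rightward from (173030, 4881592). For each polygon, the edges (by vertex number in listed order) whose endpoints lie on opposite sides of northing = 4881592, where each meets that height, and whether that is right or left of the point:
Z-5: 2–3 at easting≈169367.0 (left), 5–1 at easting≈176782.8 (right) → 1 crossing.
Z-1: 4–5 at easting≈174604.8 (right), 7–1 at easting≈182095.7 (right) → 2 crossings.
Z-12: no edge straddles that height → 0 crossings.
Only Z-5 has an odd count, so the point is inside Z-5.

Z-5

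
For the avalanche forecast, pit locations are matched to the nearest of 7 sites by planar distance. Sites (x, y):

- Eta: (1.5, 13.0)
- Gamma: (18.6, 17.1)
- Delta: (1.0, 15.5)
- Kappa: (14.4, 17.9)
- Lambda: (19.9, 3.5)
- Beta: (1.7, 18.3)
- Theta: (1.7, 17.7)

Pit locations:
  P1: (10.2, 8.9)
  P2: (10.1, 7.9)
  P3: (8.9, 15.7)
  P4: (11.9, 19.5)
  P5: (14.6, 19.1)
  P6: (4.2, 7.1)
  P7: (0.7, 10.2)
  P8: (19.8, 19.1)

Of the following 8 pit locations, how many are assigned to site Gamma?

P1 → Eta
P2 → Eta
P3 → Kappa
P4 → Kappa
P5 → Kappa
P6 → Eta
P7 → Eta
P8 → Gamma
1 of the 8 goes to Gamma.

1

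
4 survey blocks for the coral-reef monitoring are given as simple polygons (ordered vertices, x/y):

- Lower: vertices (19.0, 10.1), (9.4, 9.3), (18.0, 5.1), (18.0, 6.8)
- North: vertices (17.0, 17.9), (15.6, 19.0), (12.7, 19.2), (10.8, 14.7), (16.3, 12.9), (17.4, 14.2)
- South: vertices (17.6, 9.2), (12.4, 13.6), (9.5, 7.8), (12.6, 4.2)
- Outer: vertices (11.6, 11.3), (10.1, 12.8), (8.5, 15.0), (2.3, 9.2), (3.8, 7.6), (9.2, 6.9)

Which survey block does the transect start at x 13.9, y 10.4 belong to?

Cast a ray rightward from (13.9, 10.4). For each polygon, the edges (by vertex number in listed order) whose endpoints lie on opposite sides of y = 10.4, where each meets that height, and whether that is right or left of the point:
Lower: no edge straddles that height → 0 crossings.
North: no edge straddles that height → 0 crossings.
South: 1–2 at x≈16.18 (right), 2–3 at x≈10.80 (left) → 1 crossing.
Outer: 3–4 at x≈3.58 (left), 6–1 at x≈11.11 (left) → 0 crossings.
Only South has an odd count, so the point is inside South.

South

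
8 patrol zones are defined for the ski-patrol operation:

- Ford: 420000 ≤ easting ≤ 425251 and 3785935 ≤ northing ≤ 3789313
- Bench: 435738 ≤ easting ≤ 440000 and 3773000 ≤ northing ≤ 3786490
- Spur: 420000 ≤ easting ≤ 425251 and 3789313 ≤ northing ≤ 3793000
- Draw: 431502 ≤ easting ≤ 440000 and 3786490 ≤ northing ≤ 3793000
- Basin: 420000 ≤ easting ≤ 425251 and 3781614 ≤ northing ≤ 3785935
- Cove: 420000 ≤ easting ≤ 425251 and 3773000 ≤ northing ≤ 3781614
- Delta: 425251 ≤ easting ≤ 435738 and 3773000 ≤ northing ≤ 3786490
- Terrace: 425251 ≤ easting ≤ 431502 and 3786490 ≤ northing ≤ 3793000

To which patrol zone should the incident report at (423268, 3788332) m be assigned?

Ford

The point has easting = 423268 and northing = 3788332.
Only Ford satisfies 420000 ≤ easting ≤ 425251 and 3785935 ≤ northing ≤ 3789313.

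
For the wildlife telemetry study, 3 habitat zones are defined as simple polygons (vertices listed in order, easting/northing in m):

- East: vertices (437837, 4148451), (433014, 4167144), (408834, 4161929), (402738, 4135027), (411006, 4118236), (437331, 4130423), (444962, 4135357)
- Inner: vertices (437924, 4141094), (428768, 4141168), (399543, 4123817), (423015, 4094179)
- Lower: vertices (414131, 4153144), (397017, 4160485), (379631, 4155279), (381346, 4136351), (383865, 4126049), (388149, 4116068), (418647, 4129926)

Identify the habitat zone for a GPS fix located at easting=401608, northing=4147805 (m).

Cast a ray rightward from (401608, 4147805). For each polygon, the edges (by vertex number in listed order) whose endpoints lie on opposite sides of northing = 4147805, where each meets that height, and whether that is right or left of the point:
East: 3–4 at easting≈405633.5 (right), 7–1 at easting≈438188.5 (right) → 2 crossings.
Inner: no edge straddles that height → 0 crossings.
Lower: 3–4 at easting≈380308.2 (left), 7–1 at easting≈415169.5 (right) → 1 crossing.
Only Lower has an odd count, so the point is inside Lower.

Lower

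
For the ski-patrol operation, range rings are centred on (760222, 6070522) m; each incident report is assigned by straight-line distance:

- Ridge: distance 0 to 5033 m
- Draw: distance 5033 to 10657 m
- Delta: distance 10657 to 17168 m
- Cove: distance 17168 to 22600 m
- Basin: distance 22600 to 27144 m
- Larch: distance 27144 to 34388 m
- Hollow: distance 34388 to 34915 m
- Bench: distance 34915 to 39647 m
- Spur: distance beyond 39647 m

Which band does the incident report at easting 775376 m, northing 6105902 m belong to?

Distance = √((775376−760222)² + (6105902−6070522)²) = √(229643716.000 + 1251744400.000) = 38488.805 m.
34915 ≤ 38488.805 < 39647 → Bench.

Bench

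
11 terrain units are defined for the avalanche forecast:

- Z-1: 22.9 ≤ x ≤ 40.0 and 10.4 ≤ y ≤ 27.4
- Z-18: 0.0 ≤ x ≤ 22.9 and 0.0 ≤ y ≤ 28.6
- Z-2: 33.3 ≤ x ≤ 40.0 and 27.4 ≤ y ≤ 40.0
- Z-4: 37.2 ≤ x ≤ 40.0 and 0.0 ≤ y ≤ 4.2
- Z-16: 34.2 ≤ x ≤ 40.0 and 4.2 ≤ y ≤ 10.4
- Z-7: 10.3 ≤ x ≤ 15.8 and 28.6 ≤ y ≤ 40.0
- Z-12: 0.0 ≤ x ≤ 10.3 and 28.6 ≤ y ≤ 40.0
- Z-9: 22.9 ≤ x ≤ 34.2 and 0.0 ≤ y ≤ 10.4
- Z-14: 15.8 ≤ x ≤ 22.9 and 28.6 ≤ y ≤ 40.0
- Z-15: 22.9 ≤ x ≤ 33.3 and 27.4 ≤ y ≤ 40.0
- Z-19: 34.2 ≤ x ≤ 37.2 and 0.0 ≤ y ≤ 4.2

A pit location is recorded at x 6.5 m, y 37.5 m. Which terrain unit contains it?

The point has x = 6.5 and y = 37.5.
Only Z-12 satisfies 0.0 ≤ x ≤ 10.3 and 28.6 ≤ y ≤ 40.0.

Z-12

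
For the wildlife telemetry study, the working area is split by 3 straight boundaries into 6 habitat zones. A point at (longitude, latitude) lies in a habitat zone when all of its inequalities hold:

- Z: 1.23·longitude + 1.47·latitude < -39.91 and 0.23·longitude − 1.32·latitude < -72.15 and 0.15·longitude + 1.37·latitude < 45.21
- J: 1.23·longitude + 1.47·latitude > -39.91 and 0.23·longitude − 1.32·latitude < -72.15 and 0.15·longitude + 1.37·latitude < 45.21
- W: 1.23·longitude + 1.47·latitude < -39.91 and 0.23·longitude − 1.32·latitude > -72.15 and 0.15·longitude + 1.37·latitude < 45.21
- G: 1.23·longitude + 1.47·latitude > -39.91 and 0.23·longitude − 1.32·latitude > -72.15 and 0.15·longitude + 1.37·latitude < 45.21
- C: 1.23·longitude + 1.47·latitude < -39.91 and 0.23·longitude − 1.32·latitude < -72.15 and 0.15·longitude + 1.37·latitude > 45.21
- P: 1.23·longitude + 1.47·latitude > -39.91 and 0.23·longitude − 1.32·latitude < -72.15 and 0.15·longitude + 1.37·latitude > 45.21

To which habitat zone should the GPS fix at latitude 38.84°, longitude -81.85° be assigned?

W

1.23·-81.85 + 1.47·38.84 = -43.581, which is < -39.91
0.23·-81.85 − 1.32·38.84 = -70.094, which is > -72.15
0.15·-81.85 + 1.37·38.84 = 40.933, which is < 45.21
This sign pattern matches W.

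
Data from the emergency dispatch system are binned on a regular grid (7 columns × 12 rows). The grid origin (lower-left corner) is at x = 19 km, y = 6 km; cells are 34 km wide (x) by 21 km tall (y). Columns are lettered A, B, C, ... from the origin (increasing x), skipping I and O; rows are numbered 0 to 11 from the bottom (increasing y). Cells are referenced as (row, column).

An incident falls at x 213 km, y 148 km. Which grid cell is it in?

Column index: ⌊(213 − 19) / 34⌋ = ⌊5.706⌋ = 5 → column F
Row offset from origin: ⌊(148 − 6) / 21⌋ = ⌊6.762⌋ = 6 → row 6

(6, F)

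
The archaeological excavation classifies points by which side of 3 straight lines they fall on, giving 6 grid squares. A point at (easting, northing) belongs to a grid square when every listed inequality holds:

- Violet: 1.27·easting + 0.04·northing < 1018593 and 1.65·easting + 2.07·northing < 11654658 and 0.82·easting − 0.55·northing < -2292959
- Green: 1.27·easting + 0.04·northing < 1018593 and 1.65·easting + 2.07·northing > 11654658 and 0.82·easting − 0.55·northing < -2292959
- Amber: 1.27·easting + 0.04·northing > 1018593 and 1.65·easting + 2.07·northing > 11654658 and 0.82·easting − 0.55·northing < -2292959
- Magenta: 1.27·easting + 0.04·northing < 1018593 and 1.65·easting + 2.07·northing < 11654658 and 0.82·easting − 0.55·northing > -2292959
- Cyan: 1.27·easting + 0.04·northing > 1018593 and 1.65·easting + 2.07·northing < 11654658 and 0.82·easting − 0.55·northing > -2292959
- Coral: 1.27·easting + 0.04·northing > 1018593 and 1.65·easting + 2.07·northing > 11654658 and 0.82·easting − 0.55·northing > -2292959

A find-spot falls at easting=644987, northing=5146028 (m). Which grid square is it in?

1.27·644987 + 0.04·5146028 = 1024974.610, which is > 1018593
1.65·644987 + 2.07·5146028 = 11716506.510, which is > 11654658
0.82·644987 − 0.55·5146028 = -2301426.060, which is < -2292959
This sign pattern matches Amber.

Amber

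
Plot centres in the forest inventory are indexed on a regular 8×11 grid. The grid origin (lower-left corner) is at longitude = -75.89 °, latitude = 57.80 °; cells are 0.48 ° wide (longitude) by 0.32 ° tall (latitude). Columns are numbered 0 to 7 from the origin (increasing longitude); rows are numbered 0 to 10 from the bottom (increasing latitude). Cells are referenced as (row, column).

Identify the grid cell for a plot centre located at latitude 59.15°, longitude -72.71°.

(4, 6)

Column index: ⌊(-72.71 − -75.89) / 0.48⌋ = ⌊6.625⌋ = 6
Row offset from origin: ⌊(59.15 − 57.80) / 0.32⌋ = ⌊4.219⌋ = 4 → row 4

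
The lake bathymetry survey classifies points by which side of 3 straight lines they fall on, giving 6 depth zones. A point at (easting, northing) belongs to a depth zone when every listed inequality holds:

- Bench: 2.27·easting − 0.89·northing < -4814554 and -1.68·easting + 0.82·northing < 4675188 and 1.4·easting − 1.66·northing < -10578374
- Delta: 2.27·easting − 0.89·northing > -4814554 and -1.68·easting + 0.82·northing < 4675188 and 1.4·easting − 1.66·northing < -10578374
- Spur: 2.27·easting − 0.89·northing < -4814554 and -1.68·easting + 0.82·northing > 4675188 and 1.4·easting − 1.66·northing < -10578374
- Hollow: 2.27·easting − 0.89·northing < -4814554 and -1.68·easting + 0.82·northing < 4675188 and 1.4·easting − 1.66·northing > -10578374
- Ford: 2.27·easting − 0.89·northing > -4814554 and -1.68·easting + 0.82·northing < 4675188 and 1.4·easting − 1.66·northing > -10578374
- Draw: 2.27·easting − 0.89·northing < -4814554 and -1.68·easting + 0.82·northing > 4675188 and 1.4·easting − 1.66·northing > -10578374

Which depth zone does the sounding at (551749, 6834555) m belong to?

Draw

2.27·551749 − 0.89·6834555 = -4830283.720, which is < -4814554
-1.68·551749 + 0.82·6834555 = 4677396.780, which is > 4675188
1.4·551749 − 1.66·6834555 = -10572912.700, which is > -10578374
This sign pattern matches Draw.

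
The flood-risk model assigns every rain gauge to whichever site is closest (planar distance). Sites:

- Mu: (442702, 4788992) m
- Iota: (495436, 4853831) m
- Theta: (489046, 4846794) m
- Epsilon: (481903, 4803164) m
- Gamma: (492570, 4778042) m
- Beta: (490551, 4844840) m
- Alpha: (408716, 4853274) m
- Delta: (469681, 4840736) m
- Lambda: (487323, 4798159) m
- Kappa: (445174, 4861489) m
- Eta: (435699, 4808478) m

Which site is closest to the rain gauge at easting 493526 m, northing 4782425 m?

Squared distances to each site:
Mu: 2626204465.000; Iota: 5102464936.000; Theta: 4163438561.000; Epsilon: 565200250.000; Gamma: 20124625.000; Beta: 3904482850.000; Alpha: 12212316901.000; Delta: 3968756746.000; Lambda: 286035965.000; Kappa: 8589032000.000; Eta: 4022720738.000.
Minimum at Gamma.

Gamma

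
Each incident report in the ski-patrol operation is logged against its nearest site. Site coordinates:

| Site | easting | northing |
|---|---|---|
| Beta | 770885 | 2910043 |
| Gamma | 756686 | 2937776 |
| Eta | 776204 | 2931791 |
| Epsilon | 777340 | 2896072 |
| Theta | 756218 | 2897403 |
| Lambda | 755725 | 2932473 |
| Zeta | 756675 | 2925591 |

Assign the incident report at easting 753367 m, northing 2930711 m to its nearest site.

Lambda

Squared distances to each site:
Beta: 734046548.000; Gamma: 60929986.000; Eta: 522694969.000; Epsilon: 1774565050.000; Theta: 1117551065.000; Lambda: 8664808.000; Zeta: 37157264.000.
Minimum at Lambda.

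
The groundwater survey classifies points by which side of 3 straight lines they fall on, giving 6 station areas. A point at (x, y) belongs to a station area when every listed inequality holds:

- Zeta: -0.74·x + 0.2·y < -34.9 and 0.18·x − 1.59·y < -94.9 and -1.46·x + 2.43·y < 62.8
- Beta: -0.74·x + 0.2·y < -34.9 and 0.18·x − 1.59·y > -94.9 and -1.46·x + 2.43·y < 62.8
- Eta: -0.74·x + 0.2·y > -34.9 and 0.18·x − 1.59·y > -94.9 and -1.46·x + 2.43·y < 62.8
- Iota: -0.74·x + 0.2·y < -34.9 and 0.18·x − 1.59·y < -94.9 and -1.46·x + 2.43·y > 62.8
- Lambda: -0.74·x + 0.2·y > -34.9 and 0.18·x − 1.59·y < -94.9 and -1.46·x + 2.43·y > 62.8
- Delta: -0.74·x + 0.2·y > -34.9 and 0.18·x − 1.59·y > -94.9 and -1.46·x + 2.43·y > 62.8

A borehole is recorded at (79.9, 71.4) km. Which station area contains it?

Zeta

-0.74·79.9 + 0.2·71.4 = -44.846, which is < -34.9
0.18·79.9 − 1.59·71.4 = -99.144, which is < -94.9
-1.46·79.9 + 2.43·71.4 = 56.848, which is < 62.8
This sign pattern matches Zeta.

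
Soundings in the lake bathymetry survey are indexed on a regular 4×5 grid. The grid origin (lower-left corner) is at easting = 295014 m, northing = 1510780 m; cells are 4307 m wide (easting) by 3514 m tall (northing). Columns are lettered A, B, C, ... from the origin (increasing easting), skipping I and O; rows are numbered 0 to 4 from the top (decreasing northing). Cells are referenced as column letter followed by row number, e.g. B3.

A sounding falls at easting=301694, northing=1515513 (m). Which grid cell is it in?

B3

Column index: ⌊(301694 − 295014) / 4307⌋ = ⌊1.551⌋ = 1 → column B
Row offset from origin: ⌊(1515513 − 1510780) / 3514⌋ = ⌊1.347⌋ = 1 → row 3 (counted from top)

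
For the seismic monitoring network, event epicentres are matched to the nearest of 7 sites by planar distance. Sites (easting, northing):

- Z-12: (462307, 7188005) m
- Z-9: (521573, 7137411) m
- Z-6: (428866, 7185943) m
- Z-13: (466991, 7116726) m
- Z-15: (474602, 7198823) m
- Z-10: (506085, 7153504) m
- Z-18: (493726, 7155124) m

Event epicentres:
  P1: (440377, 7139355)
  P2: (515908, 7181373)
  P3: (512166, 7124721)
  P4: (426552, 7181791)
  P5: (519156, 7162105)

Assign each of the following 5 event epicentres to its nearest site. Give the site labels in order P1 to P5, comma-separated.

P1 → Z-13 (d²=1220376637.00)
P2 → Z-10 (d²=873172490.00)
P3 → Z-9 (d²=249527749.00)
P4 → Z-6 (d²=22593700.00)
P5 → Z-10 (d²=244828242.00)

Z-13, Z-10, Z-9, Z-6, Z-10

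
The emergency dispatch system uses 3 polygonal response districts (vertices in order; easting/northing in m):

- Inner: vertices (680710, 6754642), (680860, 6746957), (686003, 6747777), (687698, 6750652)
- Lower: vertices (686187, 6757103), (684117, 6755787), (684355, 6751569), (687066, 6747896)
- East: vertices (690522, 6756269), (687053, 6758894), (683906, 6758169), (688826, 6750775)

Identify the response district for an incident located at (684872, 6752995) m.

Lower

Cast a ray rightward from (684872, 6752995). For each polygon, the edges (by vertex number in listed order) whose endpoints lie on opposite sides of northing = 6752995, where each meets that height, and whether that is right or left of the point:
Inner: 1–2 at easting≈680742.1 (left), 4–1 at easting≈683594.5 (left) → 0 crossings.
Lower: 2–3 at easting≈684274.5 (left), 4–1 at easting≈686579.2 (right) → 1 crossing.
East: 3–4 at easting≈687348.8 (right), 4–1 at easting≈689511.3 (right) → 2 crossings.
Only Lower has an odd count, so the point is inside Lower.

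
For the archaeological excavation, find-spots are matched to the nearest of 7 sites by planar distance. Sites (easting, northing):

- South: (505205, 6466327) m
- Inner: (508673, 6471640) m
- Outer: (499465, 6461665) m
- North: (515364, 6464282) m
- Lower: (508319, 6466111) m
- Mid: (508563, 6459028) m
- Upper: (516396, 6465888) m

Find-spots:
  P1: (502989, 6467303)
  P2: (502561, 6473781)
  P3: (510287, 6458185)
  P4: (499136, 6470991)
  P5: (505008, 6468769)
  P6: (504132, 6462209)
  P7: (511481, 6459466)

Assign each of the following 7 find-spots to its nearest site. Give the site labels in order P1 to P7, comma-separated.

P1 → South (d²=5863232.00)
P2 → Inner (d²=41940425.00)
P3 → Mid (d²=3682825.00)
P4 → South (d²=58585657.00)
P5 → South (d²=6002173.00)
P6 → South (d²=18109253.00)
P7 → Mid (d²=8706568.00)

South, Inner, Mid, South, South, South, Mid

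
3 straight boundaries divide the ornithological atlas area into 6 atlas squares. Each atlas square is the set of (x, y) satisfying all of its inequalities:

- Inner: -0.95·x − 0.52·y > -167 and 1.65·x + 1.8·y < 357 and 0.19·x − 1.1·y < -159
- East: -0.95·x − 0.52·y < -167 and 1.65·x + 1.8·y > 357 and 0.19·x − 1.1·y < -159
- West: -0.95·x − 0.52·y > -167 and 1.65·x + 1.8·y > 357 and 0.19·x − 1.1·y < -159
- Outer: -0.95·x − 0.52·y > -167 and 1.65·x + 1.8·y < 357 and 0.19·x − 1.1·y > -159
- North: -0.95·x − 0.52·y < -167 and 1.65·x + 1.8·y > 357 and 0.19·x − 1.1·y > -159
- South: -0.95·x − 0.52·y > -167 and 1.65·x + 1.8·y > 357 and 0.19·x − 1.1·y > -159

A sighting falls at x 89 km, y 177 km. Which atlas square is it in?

East

-0.95·89 − 0.52·177 = -176.590, which is < -167
1.65·89 + 1.8·177 = 465.450, which is > 357
0.19·89 − 1.1·177 = -177.790, which is < -159
This sign pattern matches East.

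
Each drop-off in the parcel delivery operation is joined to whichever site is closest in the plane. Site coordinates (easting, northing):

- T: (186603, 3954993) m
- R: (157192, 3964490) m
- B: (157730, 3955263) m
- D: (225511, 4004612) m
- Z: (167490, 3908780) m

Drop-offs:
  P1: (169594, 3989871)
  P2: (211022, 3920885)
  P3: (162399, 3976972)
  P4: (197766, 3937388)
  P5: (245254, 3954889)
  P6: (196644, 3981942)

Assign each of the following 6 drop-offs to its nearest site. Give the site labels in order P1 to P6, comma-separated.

P1 → R (d²=798004765.00)
P2 → T (d²=1759643225.00)
P3 → R (d²=182913173.00)
P4 → T (d²=434548594.00)
P5 → D (d²=2862162778.00)
P6 → T (d²=827070282.00)

R, T, R, T, D, T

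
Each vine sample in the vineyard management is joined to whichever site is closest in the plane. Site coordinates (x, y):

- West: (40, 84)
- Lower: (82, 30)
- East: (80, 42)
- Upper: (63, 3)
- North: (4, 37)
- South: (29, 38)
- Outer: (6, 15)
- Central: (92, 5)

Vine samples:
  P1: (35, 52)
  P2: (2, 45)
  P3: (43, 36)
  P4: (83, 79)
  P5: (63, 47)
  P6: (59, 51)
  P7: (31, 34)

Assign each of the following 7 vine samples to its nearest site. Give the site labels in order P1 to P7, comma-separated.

P1 → South (d²=232.00)
P2 → North (d²=68.00)
P3 → South (d²=200.00)
P4 → East (d²=1378.00)
P5 → East (d²=314.00)
P6 → East (d²=522.00)
P7 → South (d²=20.00)

South, North, South, East, East, East, South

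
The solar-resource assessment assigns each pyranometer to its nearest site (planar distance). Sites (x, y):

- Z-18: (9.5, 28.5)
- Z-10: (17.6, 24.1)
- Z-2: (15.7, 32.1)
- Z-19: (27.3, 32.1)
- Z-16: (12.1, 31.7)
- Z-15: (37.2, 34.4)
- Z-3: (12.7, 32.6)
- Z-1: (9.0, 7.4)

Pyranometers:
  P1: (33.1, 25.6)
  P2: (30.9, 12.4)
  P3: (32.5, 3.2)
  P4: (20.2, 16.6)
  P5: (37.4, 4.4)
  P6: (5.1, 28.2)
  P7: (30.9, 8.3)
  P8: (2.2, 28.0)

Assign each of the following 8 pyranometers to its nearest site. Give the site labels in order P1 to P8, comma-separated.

Z-19, Z-10, Z-1, Z-10, Z-10, Z-18, Z-10, Z-18

P1 → Z-19 (d²=75.89)
P2 → Z-10 (d²=313.78)
P3 → Z-1 (d²=569.89)
P4 → Z-10 (d²=63.01)
P5 → Z-10 (d²=780.13)
P6 → Z-18 (d²=19.45)
P7 → Z-10 (d²=426.53)
P8 → Z-18 (d²=53.54)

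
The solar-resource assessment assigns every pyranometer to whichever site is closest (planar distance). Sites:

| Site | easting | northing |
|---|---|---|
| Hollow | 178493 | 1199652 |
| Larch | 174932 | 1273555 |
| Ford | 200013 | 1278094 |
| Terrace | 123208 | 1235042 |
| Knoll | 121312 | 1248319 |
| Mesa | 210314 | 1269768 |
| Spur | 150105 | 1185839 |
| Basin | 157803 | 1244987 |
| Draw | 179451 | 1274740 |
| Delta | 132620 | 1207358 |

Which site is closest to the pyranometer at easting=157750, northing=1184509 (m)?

Spur

Squared distances to each site:
Hollow: 659582498.000; Larch: 8224411240.000; Ford: 10544313394.000; Terrace: 3746733853.000; Knoll: 5399443944.000; Mesa: 10032071177.000; Spur: 60214925.000; Basin: 3657591293.000; Draw: 8612566762.000; Delta: 1153593701.000.
Minimum at Spur.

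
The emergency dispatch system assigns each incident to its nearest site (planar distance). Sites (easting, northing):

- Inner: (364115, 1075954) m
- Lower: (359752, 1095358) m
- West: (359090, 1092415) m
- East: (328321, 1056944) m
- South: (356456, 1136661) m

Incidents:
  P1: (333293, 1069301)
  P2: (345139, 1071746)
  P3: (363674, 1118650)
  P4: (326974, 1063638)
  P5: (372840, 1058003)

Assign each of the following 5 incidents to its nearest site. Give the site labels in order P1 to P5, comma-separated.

East, Inner, South, East, Inner

P1 → East (d²=177416233.00)
P2 → Inner (d²=377795840.00)
P3 → South (d²=376495645.00)
P4 → East (d²=46624045.00)
P5 → Inner (d²=398364026.00)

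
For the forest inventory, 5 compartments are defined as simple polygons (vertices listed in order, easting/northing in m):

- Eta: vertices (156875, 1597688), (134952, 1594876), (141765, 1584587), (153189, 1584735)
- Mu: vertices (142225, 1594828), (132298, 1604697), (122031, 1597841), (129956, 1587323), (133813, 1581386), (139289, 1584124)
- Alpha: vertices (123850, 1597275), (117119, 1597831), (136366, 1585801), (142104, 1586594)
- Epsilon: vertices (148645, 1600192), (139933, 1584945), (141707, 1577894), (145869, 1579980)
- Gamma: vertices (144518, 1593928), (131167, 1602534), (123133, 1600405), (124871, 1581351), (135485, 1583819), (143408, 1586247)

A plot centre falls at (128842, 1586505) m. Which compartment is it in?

Gamma

Cast a ray rightward from (128842, 1586505). For each polygon, the edges (by vertex number in listed order) whose endpoints lie on opposite sides of northing = 1586505, where each meets that height, and whether that is right or left of the point:
Eta: 2–3 at easting≈140495.0 (right), 4–1 at easting≈153692.7 (right) → 2 crossings.
Mu: 4–5 at easting≈130487.4 (right), 6–1 at easting≈139942.1 (right) → 2 crossings.
Alpha: 2–3 at easting≈135239.7 (right), 3–4 at easting≈141460.0 (right) → 2 crossings.
Epsilon: 1–2 at easting≈140824.4 (right), 4–1 at easting≈146765.2 (right) → 2 crossings.
Gamma: 3–4 at easting≈124400.9 (left), 6–1 at easting≈143445.3 (right) → 1 crossing.
Only Gamma has an odd count, so the point is inside Gamma.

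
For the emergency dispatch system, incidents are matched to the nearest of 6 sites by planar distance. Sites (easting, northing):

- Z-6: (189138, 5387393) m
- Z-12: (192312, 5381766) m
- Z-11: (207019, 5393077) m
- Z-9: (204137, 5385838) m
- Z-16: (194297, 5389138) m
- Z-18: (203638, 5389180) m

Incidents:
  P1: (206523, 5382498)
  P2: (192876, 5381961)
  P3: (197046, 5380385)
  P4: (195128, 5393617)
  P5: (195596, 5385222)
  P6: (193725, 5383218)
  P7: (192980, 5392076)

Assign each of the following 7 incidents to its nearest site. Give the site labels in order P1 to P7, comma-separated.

Z-9, Z-12, Z-12, Z-16, Z-16, Z-12, Z-16

P1 → Z-9 (d²=16848596.00)
P2 → Z-12 (d²=356121.00)
P3 → Z-12 (d²=24317917.00)
P4 → Z-16 (d²=20752002.00)
P5 → Z-16 (d²=17022457.00)
P6 → Z-12 (d²=4104873.00)
P7 → Z-16 (d²=10366333.00)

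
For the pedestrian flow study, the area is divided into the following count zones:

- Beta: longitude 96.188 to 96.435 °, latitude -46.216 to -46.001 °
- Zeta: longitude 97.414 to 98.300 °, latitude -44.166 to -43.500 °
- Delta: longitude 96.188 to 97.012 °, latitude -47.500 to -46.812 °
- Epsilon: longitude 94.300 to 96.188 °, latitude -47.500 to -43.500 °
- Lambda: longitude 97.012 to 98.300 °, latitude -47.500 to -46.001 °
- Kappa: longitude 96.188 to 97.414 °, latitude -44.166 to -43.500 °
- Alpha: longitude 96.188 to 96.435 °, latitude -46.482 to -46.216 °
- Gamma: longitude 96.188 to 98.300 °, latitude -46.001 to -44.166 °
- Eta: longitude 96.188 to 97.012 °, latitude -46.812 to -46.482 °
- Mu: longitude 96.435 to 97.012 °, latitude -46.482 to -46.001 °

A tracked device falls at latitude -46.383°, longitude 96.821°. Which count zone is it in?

The point has longitude = 96.821 and latitude = -46.383.
Only Mu satisfies 96.435 ≤ longitude ≤ 97.012 and -46.482 ≤ latitude ≤ -46.001.

Mu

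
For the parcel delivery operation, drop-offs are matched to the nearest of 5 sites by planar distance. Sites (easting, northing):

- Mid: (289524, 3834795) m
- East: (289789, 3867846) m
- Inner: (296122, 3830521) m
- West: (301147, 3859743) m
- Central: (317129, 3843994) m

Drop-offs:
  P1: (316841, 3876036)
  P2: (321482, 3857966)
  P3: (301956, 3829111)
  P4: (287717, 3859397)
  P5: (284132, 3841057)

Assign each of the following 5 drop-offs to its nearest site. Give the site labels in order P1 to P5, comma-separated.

P1 → West (d²=511763485.00)
P2 → Central (d²=214165393.00)
P3 → Inner (d²=36023656.00)
P4 → East (d²=75678785.00)
P5 → Mid (d²=68286308.00)

West, Central, Inner, East, Mid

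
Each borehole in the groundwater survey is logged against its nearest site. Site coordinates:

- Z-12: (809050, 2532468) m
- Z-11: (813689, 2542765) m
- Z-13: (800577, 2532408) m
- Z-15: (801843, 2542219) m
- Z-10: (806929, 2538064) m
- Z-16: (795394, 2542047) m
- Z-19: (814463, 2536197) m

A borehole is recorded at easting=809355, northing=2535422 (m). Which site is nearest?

Z-12

Squared distances to each site:
Z-12: 8819141.000; Z-11: 72703205.000; Z-13: 86137480.000; Z-15: 102629353.000; Z-10: 12865640.000; Z-16: 238800146.000; Z-19: 26692289.000.
Minimum at Z-12.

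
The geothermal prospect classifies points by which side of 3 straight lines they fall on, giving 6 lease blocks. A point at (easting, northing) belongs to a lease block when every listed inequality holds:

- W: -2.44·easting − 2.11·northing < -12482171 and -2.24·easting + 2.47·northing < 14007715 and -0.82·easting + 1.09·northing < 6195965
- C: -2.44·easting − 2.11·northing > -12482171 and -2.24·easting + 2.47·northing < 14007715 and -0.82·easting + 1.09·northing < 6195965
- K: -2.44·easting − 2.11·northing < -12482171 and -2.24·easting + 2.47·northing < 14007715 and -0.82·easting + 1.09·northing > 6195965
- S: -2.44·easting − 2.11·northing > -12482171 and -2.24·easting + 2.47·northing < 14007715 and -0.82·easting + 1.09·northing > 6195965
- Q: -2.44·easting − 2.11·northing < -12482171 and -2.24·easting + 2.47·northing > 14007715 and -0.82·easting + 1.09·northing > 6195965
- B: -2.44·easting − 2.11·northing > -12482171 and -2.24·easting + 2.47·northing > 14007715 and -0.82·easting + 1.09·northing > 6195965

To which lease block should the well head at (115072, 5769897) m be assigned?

C

-2.44·115072 − 2.11·5769897 = -12455258.350, which is > -12482171
-2.24·115072 + 2.47·5769897 = 13993884.310, which is < 14007715
-0.82·115072 + 1.09·5769897 = 6194828.690, which is < 6195965
This sign pattern matches C.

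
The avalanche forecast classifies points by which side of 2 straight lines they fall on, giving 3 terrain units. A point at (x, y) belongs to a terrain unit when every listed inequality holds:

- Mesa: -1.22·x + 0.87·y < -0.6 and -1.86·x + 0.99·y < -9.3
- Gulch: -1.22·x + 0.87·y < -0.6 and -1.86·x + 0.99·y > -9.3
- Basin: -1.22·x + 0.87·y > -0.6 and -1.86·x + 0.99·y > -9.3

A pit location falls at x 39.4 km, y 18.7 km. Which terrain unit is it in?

Mesa

-1.22·39.4 + 0.87·18.7 = -31.799, which is < -0.6
-1.86·39.4 + 0.99·18.7 = -54.771, which is < -9.3
This sign pattern matches Mesa.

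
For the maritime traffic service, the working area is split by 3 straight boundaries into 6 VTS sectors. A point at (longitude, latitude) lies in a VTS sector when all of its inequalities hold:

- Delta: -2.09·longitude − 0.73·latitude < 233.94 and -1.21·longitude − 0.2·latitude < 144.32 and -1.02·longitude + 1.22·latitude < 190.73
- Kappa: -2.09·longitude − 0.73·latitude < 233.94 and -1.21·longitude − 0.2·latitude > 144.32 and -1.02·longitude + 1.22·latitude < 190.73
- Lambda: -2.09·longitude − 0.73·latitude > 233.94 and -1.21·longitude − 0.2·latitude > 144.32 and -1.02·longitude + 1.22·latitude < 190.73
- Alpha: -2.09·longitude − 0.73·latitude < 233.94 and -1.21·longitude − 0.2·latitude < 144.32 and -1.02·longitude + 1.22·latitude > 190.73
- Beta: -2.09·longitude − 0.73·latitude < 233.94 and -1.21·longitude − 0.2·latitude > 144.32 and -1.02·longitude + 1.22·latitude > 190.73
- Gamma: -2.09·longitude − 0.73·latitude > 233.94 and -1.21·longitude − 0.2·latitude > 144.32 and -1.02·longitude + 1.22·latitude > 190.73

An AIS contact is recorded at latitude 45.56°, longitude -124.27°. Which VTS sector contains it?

Delta

-2.09·-124.27 − 0.73·45.56 = 226.465, which is < 233.94
-1.21·-124.27 − 0.2·45.56 = 141.255, which is < 144.32
-1.02·-124.27 + 1.22·45.56 = 182.339, which is < 190.73
This sign pattern matches Delta.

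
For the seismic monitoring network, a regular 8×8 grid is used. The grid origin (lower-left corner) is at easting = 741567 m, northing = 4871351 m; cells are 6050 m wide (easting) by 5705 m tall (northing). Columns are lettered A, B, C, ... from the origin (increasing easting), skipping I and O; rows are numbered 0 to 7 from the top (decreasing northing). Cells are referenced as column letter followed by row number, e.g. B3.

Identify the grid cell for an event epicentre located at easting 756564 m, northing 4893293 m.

Column index: ⌊(756564 − 741567) / 6050⌋ = ⌊2.479⌋ = 2 → column C
Row offset from origin: ⌊(4893293 − 4871351) / 5705⌋ = ⌊3.846⌋ = 3 → row 4 (counted from top)

C4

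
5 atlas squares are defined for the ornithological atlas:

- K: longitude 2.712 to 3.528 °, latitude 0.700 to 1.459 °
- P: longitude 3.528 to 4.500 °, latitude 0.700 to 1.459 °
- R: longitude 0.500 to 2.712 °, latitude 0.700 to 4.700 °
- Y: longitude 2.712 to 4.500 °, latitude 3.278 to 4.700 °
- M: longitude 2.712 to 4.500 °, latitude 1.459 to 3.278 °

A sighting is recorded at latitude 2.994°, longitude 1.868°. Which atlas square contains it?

R

The point has longitude = 1.868 and latitude = 2.994.
Only R satisfies 0.500 ≤ longitude ≤ 2.712 and 0.700 ≤ latitude ≤ 4.700.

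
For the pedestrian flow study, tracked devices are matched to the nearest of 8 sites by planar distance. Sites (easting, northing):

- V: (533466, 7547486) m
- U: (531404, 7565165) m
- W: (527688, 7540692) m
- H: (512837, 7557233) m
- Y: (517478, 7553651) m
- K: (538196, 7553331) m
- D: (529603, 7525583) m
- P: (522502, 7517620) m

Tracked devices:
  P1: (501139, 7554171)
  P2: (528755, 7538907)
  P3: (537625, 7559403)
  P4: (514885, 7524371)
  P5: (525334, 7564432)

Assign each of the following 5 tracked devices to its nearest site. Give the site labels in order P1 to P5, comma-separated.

H, W, K, P, U

P1 → H (d²=146219048.00)
P2 → W (d²=4324714.00)
P3 → K (d²=37195225.00)
P4 → P (d²=103594690.00)
P5 → U (d²=37382189.00)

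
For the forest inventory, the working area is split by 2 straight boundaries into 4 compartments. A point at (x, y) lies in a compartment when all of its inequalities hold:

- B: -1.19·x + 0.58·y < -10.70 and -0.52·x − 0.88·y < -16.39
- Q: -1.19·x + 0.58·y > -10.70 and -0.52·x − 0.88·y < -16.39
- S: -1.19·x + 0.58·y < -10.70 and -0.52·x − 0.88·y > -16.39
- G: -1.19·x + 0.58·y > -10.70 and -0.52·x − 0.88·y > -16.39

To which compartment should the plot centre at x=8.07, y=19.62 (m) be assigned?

Q

-1.19·8.07 + 0.58·19.62 = 1.776, which is > -10.70
-0.52·8.07 − 0.88·19.62 = -21.462, which is < -16.39
This sign pattern matches Q.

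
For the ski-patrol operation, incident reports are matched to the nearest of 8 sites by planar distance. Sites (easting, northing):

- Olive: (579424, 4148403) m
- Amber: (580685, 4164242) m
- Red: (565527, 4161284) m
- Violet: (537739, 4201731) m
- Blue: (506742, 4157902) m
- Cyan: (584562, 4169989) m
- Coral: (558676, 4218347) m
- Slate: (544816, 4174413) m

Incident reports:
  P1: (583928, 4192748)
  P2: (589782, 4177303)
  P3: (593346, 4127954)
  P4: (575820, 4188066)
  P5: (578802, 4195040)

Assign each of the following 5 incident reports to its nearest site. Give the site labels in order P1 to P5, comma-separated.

Cyan, Cyan, Olive, Cyan, Cyan

P1 → Cyan (d²=518374037.00)
P2 → Cyan (d²=80742996.00)
P3 → Olive (d²=611983685.00)
P4 → Cyan (d²=403200493.00)
P5 → Cyan (d²=660730201.00)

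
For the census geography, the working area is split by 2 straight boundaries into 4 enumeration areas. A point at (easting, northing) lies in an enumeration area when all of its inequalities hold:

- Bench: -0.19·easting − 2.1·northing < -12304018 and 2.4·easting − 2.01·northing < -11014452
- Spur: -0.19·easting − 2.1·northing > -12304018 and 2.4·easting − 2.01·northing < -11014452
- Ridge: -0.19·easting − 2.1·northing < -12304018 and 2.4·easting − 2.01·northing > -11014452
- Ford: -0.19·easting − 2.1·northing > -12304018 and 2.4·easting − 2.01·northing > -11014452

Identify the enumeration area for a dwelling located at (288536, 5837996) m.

-0.19·288536 − 2.1·5837996 = -12314613.440, which is < -12304018
2.4·288536 − 2.01·5837996 = -11041885.560, which is < -11014452
This sign pattern matches Bench.

Bench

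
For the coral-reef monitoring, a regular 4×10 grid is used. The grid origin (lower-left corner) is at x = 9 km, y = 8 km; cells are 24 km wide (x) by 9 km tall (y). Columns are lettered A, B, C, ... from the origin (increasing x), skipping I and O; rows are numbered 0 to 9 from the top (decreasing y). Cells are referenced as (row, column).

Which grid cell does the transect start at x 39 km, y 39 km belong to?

Column index: ⌊(39 − 9) / 24⌋ = ⌊1.250⌋ = 1 → column B
Row offset from origin: ⌊(39 − 8) / 9⌋ = ⌊3.444⌋ = 3 → row 6 (counted from top)

(6, B)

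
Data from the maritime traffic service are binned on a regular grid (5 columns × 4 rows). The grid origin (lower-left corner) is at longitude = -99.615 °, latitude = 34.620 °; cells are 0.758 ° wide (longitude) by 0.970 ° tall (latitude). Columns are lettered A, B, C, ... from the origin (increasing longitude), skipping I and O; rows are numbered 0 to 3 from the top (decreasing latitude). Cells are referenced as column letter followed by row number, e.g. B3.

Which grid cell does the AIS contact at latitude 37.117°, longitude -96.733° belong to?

Column index: ⌊(-96.733 − -99.615) / 0.758⌋ = ⌊3.802⌋ = 3 → column D
Row offset from origin: ⌊(37.117 − 34.620) / 0.970⌋ = ⌊2.574⌋ = 2 → row 1 (counted from top)

D1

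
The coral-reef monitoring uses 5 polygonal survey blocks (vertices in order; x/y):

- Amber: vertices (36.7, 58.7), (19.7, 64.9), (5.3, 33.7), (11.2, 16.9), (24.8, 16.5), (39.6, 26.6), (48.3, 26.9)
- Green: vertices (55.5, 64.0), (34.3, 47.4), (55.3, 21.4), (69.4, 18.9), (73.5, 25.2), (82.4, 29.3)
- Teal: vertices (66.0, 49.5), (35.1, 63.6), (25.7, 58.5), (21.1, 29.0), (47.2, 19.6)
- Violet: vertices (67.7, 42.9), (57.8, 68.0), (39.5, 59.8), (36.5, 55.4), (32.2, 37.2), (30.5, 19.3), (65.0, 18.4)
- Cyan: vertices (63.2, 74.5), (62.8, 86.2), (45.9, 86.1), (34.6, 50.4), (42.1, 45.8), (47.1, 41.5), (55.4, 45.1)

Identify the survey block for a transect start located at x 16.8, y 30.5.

Amber

Cast a ray rightward from (16.8, 30.5). For each polygon, the edges (by vertex number in listed order) whose endpoints lie on opposite sides of y = 30.5, where each meets that height, and whether that is right or left of the point:
Amber: 3–4 at x≈6.42 (left), 7–1 at x≈46.99 (right) → 1 crossing.
Green: 2–3 at x≈47.95 (right), 6–1 at x≈81.47 (right) → 2 crossings.
Teal: 3–4 at x≈21.33 (right), 5–1 at x≈54.05 (right) → 2 crossings.
Violet: 5–6 at x≈31.56 (right), 7–1 at x≈66.33 (right) → 2 crossings.
Cyan: no edge straddles that height → 0 crossings.
Only Amber has an odd count, so the point is inside Amber.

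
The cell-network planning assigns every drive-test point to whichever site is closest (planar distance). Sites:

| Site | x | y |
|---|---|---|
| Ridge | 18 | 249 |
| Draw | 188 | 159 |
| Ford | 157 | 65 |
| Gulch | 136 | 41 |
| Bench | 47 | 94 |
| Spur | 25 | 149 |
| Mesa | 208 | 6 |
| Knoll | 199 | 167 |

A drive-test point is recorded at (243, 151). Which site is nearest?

Knoll

Squared distances to each site:
Ridge: 60229.000; Draw: 3089.000; Ford: 14792.000; Gulch: 23549.000; Bench: 41665.000; Spur: 47528.000; Mesa: 22250.000; Knoll: 2192.000.
Minimum at Knoll.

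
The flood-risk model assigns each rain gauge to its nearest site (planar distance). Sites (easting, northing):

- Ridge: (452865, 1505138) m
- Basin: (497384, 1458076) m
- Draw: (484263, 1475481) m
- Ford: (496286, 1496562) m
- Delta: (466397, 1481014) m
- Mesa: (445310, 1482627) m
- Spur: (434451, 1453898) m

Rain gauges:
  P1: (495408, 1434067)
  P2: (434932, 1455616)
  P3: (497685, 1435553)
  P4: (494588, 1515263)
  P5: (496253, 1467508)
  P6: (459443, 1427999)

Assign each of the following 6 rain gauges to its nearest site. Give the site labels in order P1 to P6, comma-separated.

Basin, Spur, Basin, Ford, Basin, Spur

P1 → Basin (d²=580336657.00)
P2 → Spur (d²=3182885.00)
P3 → Basin (d²=507376130.00)
P4 → Ford (d²=352610605.00)
P5 → Basin (d²=90241785.00)
P6 → Spur (d²=1295358265.00)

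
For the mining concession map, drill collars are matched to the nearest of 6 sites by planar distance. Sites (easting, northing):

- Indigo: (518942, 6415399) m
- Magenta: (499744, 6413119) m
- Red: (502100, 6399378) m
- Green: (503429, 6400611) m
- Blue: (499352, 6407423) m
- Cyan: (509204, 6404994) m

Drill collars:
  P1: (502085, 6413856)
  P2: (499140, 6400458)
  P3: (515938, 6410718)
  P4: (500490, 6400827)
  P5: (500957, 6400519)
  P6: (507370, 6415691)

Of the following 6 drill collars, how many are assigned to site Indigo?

P1 → Magenta
P2 → Red
P3 → Indigo
P4 → Red
P5 → Red
P6 → Magenta
1 of the 6 goes to Indigo.

1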